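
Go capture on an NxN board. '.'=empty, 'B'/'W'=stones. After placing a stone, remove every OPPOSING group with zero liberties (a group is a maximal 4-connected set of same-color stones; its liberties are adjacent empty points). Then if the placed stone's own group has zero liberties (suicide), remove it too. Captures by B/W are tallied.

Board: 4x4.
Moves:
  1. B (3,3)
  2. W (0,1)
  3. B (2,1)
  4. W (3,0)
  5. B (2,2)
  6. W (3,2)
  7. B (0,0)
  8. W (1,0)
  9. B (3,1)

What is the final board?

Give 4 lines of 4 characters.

Move 1: B@(3,3) -> caps B=0 W=0
Move 2: W@(0,1) -> caps B=0 W=0
Move 3: B@(2,1) -> caps B=0 W=0
Move 4: W@(3,0) -> caps B=0 W=0
Move 5: B@(2,2) -> caps B=0 W=0
Move 6: W@(3,2) -> caps B=0 W=0
Move 7: B@(0,0) -> caps B=0 W=0
Move 8: W@(1,0) -> caps B=0 W=1
Move 9: B@(3,1) -> caps B=1 W=1

Answer: .W..
W...
.BB.
WB.B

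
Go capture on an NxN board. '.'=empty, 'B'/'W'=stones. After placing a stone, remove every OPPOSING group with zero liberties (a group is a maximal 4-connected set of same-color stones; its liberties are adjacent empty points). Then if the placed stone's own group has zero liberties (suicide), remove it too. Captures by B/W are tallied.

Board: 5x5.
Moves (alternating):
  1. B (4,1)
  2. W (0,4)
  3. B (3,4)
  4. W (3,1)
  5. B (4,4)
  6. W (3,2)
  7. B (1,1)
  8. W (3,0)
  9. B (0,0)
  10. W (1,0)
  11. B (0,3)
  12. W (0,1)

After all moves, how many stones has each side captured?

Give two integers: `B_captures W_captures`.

Move 1: B@(4,1) -> caps B=0 W=0
Move 2: W@(0,4) -> caps B=0 W=0
Move 3: B@(3,4) -> caps B=0 W=0
Move 4: W@(3,1) -> caps B=0 W=0
Move 5: B@(4,4) -> caps B=0 W=0
Move 6: W@(3,2) -> caps B=0 W=0
Move 7: B@(1,1) -> caps B=0 W=0
Move 8: W@(3,0) -> caps B=0 W=0
Move 9: B@(0,0) -> caps B=0 W=0
Move 10: W@(1,0) -> caps B=0 W=0
Move 11: B@(0,3) -> caps B=0 W=0
Move 12: W@(0,1) -> caps B=0 W=1

Answer: 0 1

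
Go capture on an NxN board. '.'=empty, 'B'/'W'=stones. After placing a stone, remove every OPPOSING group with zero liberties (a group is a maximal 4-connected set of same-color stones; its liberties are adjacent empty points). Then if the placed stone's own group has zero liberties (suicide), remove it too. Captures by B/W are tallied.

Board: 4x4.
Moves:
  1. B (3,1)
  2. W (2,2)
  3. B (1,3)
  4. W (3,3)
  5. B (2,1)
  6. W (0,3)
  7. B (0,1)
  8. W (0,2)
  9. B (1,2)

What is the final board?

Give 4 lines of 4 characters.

Answer: .B..
..BB
.BW.
.B.W

Derivation:
Move 1: B@(3,1) -> caps B=0 W=0
Move 2: W@(2,2) -> caps B=0 W=0
Move 3: B@(1,3) -> caps B=0 W=0
Move 4: W@(3,3) -> caps B=0 W=0
Move 5: B@(2,1) -> caps B=0 W=0
Move 6: W@(0,3) -> caps B=0 W=0
Move 7: B@(0,1) -> caps B=0 W=0
Move 8: W@(0,2) -> caps B=0 W=0
Move 9: B@(1,2) -> caps B=2 W=0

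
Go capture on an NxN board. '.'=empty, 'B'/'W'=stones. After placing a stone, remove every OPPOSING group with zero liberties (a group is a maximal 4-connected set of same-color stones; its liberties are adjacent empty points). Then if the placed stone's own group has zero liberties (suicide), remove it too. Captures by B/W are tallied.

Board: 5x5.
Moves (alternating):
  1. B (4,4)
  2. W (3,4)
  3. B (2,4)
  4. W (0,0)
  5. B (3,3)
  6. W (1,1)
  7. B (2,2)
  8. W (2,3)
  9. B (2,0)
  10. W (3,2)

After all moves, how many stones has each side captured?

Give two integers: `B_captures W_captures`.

Move 1: B@(4,4) -> caps B=0 W=0
Move 2: W@(3,4) -> caps B=0 W=0
Move 3: B@(2,4) -> caps B=0 W=0
Move 4: W@(0,0) -> caps B=0 W=0
Move 5: B@(3,3) -> caps B=1 W=0
Move 6: W@(1,1) -> caps B=1 W=0
Move 7: B@(2,2) -> caps B=1 W=0
Move 8: W@(2,3) -> caps B=1 W=0
Move 9: B@(2,0) -> caps B=1 W=0
Move 10: W@(3,2) -> caps B=1 W=0

Answer: 1 0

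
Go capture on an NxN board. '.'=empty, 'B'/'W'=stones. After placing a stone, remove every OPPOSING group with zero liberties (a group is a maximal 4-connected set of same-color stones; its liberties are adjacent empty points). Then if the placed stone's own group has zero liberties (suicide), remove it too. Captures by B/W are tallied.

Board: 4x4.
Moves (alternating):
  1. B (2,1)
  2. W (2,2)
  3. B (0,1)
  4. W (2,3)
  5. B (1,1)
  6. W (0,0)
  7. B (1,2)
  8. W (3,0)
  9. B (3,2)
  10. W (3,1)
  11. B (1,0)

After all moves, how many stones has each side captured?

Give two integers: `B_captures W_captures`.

Move 1: B@(2,1) -> caps B=0 W=0
Move 2: W@(2,2) -> caps B=0 W=0
Move 3: B@(0,1) -> caps B=0 W=0
Move 4: W@(2,3) -> caps B=0 W=0
Move 5: B@(1,1) -> caps B=0 W=0
Move 6: W@(0,0) -> caps B=0 W=0
Move 7: B@(1,2) -> caps B=0 W=0
Move 8: W@(3,0) -> caps B=0 W=0
Move 9: B@(3,2) -> caps B=0 W=0
Move 10: W@(3,1) -> caps B=0 W=0
Move 11: B@(1,0) -> caps B=1 W=0

Answer: 1 0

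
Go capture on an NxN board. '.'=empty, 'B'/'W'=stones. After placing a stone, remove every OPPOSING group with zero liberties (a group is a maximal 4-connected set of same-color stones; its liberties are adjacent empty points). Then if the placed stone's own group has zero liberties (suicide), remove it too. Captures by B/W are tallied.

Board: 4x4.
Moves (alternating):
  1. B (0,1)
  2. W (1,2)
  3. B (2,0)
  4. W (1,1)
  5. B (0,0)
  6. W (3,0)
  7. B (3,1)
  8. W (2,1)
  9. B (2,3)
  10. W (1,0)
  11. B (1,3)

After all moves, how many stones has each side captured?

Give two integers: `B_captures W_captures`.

Move 1: B@(0,1) -> caps B=0 W=0
Move 2: W@(1,2) -> caps B=0 W=0
Move 3: B@(2,0) -> caps B=0 W=0
Move 4: W@(1,1) -> caps B=0 W=0
Move 5: B@(0,0) -> caps B=0 W=0
Move 6: W@(3,0) -> caps B=0 W=0
Move 7: B@(3,1) -> caps B=1 W=0
Move 8: W@(2,1) -> caps B=1 W=0
Move 9: B@(2,3) -> caps B=1 W=0
Move 10: W@(1,0) -> caps B=1 W=0
Move 11: B@(1,3) -> caps B=1 W=0

Answer: 1 0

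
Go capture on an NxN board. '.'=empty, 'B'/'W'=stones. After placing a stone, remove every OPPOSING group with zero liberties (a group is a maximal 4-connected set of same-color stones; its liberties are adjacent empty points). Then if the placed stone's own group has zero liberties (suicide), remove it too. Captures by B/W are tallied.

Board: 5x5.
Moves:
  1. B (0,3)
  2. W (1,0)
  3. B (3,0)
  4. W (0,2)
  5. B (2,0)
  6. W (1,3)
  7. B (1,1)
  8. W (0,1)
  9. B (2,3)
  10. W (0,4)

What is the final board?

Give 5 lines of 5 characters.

Answer: .WW.W
WB.W.
B..B.
B....
.....

Derivation:
Move 1: B@(0,3) -> caps B=0 W=0
Move 2: W@(1,0) -> caps B=0 W=0
Move 3: B@(3,0) -> caps B=0 W=0
Move 4: W@(0,2) -> caps B=0 W=0
Move 5: B@(2,0) -> caps B=0 W=0
Move 6: W@(1,3) -> caps B=0 W=0
Move 7: B@(1,1) -> caps B=0 W=0
Move 8: W@(0,1) -> caps B=0 W=0
Move 9: B@(2,3) -> caps B=0 W=0
Move 10: W@(0,4) -> caps B=0 W=1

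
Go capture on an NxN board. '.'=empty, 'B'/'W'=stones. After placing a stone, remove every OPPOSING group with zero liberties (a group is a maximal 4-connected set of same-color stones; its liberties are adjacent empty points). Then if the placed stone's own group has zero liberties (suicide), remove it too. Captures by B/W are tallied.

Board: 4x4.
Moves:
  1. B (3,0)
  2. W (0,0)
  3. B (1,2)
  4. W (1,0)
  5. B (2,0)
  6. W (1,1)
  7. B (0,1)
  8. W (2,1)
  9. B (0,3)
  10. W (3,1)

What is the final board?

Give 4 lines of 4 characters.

Move 1: B@(3,0) -> caps B=0 W=0
Move 2: W@(0,0) -> caps B=0 W=0
Move 3: B@(1,2) -> caps B=0 W=0
Move 4: W@(1,0) -> caps B=0 W=0
Move 5: B@(2,0) -> caps B=0 W=0
Move 6: W@(1,1) -> caps B=0 W=0
Move 7: B@(0,1) -> caps B=0 W=0
Move 8: W@(2,1) -> caps B=0 W=0
Move 9: B@(0,3) -> caps B=0 W=0
Move 10: W@(3,1) -> caps B=0 W=2

Answer: WB.B
WWB.
.W..
.W..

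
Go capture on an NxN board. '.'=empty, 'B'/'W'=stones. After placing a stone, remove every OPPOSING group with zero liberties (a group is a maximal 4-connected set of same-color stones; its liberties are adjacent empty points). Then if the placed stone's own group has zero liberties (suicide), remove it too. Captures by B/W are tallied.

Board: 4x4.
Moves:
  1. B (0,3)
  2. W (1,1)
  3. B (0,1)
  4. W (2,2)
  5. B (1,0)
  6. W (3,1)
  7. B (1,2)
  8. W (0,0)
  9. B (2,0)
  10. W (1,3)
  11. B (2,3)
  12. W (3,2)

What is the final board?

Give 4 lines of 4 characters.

Move 1: B@(0,3) -> caps B=0 W=0
Move 2: W@(1,1) -> caps B=0 W=0
Move 3: B@(0,1) -> caps B=0 W=0
Move 4: W@(2,2) -> caps B=0 W=0
Move 5: B@(1,0) -> caps B=0 W=0
Move 6: W@(3,1) -> caps B=0 W=0
Move 7: B@(1,2) -> caps B=0 W=0
Move 8: W@(0,0) -> caps B=0 W=0
Move 9: B@(2,0) -> caps B=0 W=0
Move 10: W@(1,3) -> caps B=0 W=0
Move 11: B@(2,3) -> caps B=1 W=0
Move 12: W@(3,2) -> caps B=1 W=0

Answer: .B.B
BWB.
B.WB
.WW.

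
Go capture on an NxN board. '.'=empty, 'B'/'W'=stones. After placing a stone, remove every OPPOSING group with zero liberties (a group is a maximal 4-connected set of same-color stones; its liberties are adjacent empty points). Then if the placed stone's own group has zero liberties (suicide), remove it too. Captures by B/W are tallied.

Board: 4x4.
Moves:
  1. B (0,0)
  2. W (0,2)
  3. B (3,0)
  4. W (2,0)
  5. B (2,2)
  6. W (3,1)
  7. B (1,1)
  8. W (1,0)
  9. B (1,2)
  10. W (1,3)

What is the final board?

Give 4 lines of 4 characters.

Answer: B.W.
WBBW
W.B.
.W..

Derivation:
Move 1: B@(0,0) -> caps B=0 W=0
Move 2: W@(0,2) -> caps B=0 W=0
Move 3: B@(3,0) -> caps B=0 W=0
Move 4: W@(2,0) -> caps B=0 W=0
Move 5: B@(2,2) -> caps B=0 W=0
Move 6: W@(3,1) -> caps B=0 W=1
Move 7: B@(1,1) -> caps B=0 W=1
Move 8: W@(1,0) -> caps B=0 W=1
Move 9: B@(1,2) -> caps B=0 W=1
Move 10: W@(1,3) -> caps B=0 W=1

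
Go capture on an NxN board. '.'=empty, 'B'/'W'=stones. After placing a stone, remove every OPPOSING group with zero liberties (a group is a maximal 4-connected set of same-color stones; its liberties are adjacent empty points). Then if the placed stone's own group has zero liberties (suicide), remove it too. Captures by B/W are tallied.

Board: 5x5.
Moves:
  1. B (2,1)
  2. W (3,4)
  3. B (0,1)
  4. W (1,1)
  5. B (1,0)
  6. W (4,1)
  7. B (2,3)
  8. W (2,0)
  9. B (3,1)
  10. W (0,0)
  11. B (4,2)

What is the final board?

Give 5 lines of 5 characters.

Move 1: B@(2,1) -> caps B=0 W=0
Move 2: W@(3,4) -> caps B=0 W=0
Move 3: B@(0,1) -> caps B=0 W=0
Move 4: W@(1,1) -> caps B=0 W=0
Move 5: B@(1,0) -> caps B=0 W=0
Move 6: W@(4,1) -> caps B=0 W=0
Move 7: B@(2,3) -> caps B=0 W=0
Move 8: W@(2,0) -> caps B=0 W=0
Move 9: B@(3,1) -> caps B=0 W=0
Move 10: W@(0,0) -> caps B=0 W=1
Move 11: B@(4,2) -> caps B=0 W=1

Answer: WB...
.W...
WB.B.
.B..W
.WB..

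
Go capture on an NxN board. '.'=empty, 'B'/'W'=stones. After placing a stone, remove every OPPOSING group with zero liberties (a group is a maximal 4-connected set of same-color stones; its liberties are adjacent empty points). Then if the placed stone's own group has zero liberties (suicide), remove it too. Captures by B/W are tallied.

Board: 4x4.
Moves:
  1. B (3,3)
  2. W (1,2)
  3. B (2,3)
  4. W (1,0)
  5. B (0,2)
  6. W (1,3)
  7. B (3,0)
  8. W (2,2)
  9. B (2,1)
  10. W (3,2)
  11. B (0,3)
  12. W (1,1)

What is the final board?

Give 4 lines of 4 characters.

Answer: ..BB
WWWW
.BW.
B.W.

Derivation:
Move 1: B@(3,3) -> caps B=0 W=0
Move 2: W@(1,2) -> caps B=0 W=0
Move 3: B@(2,3) -> caps B=0 W=0
Move 4: W@(1,0) -> caps B=0 W=0
Move 5: B@(0,2) -> caps B=0 W=0
Move 6: W@(1,3) -> caps B=0 W=0
Move 7: B@(3,0) -> caps B=0 W=0
Move 8: W@(2,2) -> caps B=0 W=0
Move 9: B@(2,1) -> caps B=0 W=0
Move 10: W@(3,2) -> caps B=0 W=2
Move 11: B@(0,3) -> caps B=0 W=2
Move 12: W@(1,1) -> caps B=0 W=2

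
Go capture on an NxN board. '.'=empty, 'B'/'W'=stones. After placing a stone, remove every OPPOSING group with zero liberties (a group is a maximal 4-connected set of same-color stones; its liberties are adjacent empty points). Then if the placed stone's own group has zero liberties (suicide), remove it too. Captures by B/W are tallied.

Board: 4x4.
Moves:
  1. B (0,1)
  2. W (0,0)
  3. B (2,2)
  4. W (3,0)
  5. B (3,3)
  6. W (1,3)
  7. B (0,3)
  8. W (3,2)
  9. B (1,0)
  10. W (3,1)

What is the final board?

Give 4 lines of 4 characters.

Answer: .B.B
B..W
..B.
WWWB

Derivation:
Move 1: B@(0,1) -> caps B=0 W=0
Move 2: W@(0,0) -> caps B=0 W=0
Move 3: B@(2,2) -> caps B=0 W=0
Move 4: W@(3,0) -> caps B=0 W=0
Move 5: B@(3,3) -> caps B=0 W=0
Move 6: W@(1,3) -> caps B=0 W=0
Move 7: B@(0,3) -> caps B=0 W=0
Move 8: W@(3,2) -> caps B=0 W=0
Move 9: B@(1,0) -> caps B=1 W=0
Move 10: W@(3,1) -> caps B=1 W=0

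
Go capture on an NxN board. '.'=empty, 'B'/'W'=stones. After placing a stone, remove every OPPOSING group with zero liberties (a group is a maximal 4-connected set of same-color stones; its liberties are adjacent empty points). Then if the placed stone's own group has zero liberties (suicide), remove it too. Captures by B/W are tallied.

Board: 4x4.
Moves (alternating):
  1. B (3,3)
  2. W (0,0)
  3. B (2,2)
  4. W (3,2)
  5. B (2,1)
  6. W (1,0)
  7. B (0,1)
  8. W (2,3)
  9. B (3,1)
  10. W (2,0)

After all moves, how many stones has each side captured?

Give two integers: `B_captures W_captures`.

Move 1: B@(3,3) -> caps B=0 W=0
Move 2: W@(0,0) -> caps B=0 W=0
Move 3: B@(2,2) -> caps B=0 W=0
Move 4: W@(3,2) -> caps B=0 W=0
Move 5: B@(2,1) -> caps B=0 W=0
Move 6: W@(1,0) -> caps B=0 W=0
Move 7: B@(0,1) -> caps B=0 W=0
Move 8: W@(2,3) -> caps B=0 W=1
Move 9: B@(3,1) -> caps B=0 W=1
Move 10: W@(2,0) -> caps B=0 W=1

Answer: 0 1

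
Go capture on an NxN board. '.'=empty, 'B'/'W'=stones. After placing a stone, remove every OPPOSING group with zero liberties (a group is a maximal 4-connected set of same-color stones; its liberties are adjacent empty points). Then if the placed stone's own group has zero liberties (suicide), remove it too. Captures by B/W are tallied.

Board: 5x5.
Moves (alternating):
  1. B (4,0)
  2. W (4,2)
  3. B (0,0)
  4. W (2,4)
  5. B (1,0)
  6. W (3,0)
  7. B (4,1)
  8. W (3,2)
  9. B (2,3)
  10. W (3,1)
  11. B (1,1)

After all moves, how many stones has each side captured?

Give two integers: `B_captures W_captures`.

Answer: 0 2

Derivation:
Move 1: B@(4,0) -> caps B=0 W=0
Move 2: W@(4,2) -> caps B=0 W=0
Move 3: B@(0,0) -> caps B=0 W=0
Move 4: W@(2,4) -> caps B=0 W=0
Move 5: B@(1,0) -> caps B=0 W=0
Move 6: W@(3,0) -> caps B=0 W=0
Move 7: B@(4,1) -> caps B=0 W=0
Move 8: W@(3,2) -> caps B=0 W=0
Move 9: B@(2,3) -> caps B=0 W=0
Move 10: W@(3,1) -> caps B=0 W=2
Move 11: B@(1,1) -> caps B=0 W=2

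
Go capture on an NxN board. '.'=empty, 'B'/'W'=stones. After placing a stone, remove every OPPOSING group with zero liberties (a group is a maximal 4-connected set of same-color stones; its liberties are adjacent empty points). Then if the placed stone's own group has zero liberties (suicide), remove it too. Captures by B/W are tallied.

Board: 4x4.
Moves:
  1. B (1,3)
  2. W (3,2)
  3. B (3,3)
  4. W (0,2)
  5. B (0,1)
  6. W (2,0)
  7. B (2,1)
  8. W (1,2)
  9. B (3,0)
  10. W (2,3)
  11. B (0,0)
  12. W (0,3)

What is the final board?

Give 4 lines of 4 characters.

Answer: BBWW
..W.
WB.W
B.W.

Derivation:
Move 1: B@(1,3) -> caps B=0 W=0
Move 2: W@(3,2) -> caps B=0 W=0
Move 3: B@(3,3) -> caps B=0 W=0
Move 4: W@(0,2) -> caps B=0 W=0
Move 5: B@(0,1) -> caps B=0 W=0
Move 6: W@(2,0) -> caps B=0 W=0
Move 7: B@(2,1) -> caps B=0 W=0
Move 8: W@(1,2) -> caps B=0 W=0
Move 9: B@(3,0) -> caps B=0 W=0
Move 10: W@(2,3) -> caps B=0 W=1
Move 11: B@(0,0) -> caps B=0 W=1
Move 12: W@(0,3) -> caps B=0 W=2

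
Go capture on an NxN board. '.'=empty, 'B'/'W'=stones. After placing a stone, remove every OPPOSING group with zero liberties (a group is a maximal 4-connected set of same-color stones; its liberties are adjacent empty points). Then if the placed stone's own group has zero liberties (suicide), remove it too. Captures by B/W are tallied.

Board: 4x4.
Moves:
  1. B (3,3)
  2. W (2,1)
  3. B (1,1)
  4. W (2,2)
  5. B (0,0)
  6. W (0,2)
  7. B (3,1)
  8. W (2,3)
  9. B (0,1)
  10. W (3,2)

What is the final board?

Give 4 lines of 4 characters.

Answer: BBW.
.B..
.WWW
.BW.

Derivation:
Move 1: B@(3,3) -> caps B=0 W=0
Move 2: W@(2,1) -> caps B=0 W=0
Move 3: B@(1,1) -> caps B=0 W=0
Move 4: W@(2,2) -> caps B=0 W=0
Move 5: B@(0,0) -> caps B=0 W=0
Move 6: W@(0,2) -> caps B=0 W=0
Move 7: B@(3,1) -> caps B=0 W=0
Move 8: W@(2,3) -> caps B=0 W=0
Move 9: B@(0,1) -> caps B=0 W=0
Move 10: W@(3,2) -> caps B=0 W=1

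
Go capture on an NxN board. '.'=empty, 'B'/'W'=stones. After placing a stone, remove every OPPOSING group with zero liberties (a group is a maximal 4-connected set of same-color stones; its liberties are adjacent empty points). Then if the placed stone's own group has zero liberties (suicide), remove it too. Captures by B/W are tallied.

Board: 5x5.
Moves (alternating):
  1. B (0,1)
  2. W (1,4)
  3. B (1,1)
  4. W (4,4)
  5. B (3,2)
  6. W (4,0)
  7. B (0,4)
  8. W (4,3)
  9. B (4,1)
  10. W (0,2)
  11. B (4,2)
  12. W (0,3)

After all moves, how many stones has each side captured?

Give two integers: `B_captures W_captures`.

Answer: 0 1

Derivation:
Move 1: B@(0,1) -> caps B=0 W=0
Move 2: W@(1,4) -> caps B=0 W=0
Move 3: B@(1,1) -> caps B=0 W=0
Move 4: W@(4,4) -> caps B=0 W=0
Move 5: B@(3,2) -> caps B=0 W=0
Move 6: W@(4,0) -> caps B=0 W=0
Move 7: B@(0,4) -> caps B=0 W=0
Move 8: W@(4,3) -> caps B=0 W=0
Move 9: B@(4,1) -> caps B=0 W=0
Move 10: W@(0,2) -> caps B=0 W=0
Move 11: B@(4,2) -> caps B=0 W=0
Move 12: W@(0,3) -> caps B=0 W=1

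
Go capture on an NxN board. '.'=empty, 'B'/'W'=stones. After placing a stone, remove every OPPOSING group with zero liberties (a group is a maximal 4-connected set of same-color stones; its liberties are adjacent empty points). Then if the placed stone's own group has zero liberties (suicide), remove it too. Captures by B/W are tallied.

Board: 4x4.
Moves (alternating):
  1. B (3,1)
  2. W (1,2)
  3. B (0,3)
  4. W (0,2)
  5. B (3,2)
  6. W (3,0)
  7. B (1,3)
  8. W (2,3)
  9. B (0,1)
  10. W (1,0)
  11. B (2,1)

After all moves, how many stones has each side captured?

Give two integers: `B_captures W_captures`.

Move 1: B@(3,1) -> caps B=0 W=0
Move 2: W@(1,2) -> caps B=0 W=0
Move 3: B@(0,3) -> caps B=0 W=0
Move 4: W@(0,2) -> caps B=0 W=0
Move 5: B@(3,2) -> caps B=0 W=0
Move 6: W@(3,0) -> caps B=0 W=0
Move 7: B@(1,3) -> caps B=0 W=0
Move 8: W@(2,3) -> caps B=0 W=2
Move 9: B@(0,1) -> caps B=0 W=2
Move 10: W@(1,0) -> caps B=0 W=2
Move 11: B@(2,1) -> caps B=0 W=2

Answer: 0 2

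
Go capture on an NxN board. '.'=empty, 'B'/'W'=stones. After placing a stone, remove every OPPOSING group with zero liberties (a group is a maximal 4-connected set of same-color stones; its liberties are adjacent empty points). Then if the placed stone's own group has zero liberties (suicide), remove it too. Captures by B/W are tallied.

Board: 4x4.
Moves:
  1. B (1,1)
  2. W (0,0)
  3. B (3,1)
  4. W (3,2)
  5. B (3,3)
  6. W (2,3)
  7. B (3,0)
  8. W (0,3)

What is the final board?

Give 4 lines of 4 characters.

Move 1: B@(1,1) -> caps B=0 W=0
Move 2: W@(0,0) -> caps B=0 W=0
Move 3: B@(3,1) -> caps B=0 W=0
Move 4: W@(3,2) -> caps B=0 W=0
Move 5: B@(3,3) -> caps B=0 W=0
Move 6: W@(2,3) -> caps B=0 W=1
Move 7: B@(3,0) -> caps B=0 W=1
Move 8: W@(0,3) -> caps B=0 W=1

Answer: W..W
.B..
...W
BBW.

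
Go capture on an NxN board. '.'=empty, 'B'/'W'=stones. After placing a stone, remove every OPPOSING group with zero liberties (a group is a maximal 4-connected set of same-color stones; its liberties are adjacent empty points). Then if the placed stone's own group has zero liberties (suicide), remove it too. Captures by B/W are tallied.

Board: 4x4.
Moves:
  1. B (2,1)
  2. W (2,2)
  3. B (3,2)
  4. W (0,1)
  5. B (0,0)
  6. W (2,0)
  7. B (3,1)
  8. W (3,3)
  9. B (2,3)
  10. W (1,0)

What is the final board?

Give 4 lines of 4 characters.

Answer: .W..
W...
WBWB
.BB.

Derivation:
Move 1: B@(2,1) -> caps B=0 W=0
Move 2: W@(2,2) -> caps B=0 W=0
Move 3: B@(3,2) -> caps B=0 W=0
Move 4: W@(0,1) -> caps B=0 W=0
Move 5: B@(0,0) -> caps B=0 W=0
Move 6: W@(2,0) -> caps B=0 W=0
Move 7: B@(3,1) -> caps B=0 W=0
Move 8: W@(3,3) -> caps B=0 W=0
Move 9: B@(2,3) -> caps B=1 W=0
Move 10: W@(1,0) -> caps B=1 W=1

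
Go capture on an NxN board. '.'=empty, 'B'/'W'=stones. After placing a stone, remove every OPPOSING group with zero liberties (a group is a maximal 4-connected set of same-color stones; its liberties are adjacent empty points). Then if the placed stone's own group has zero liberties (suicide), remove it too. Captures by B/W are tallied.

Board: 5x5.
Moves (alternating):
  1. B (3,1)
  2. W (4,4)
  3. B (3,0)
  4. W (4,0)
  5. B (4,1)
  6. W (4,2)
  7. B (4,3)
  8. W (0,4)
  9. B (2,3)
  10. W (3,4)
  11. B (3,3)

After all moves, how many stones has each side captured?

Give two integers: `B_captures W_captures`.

Answer: 1 0

Derivation:
Move 1: B@(3,1) -> caps B=0 W=0
Move 2: W@(4,4) -> caps B=0 W=0
Move 3: B@(3,0) -> caps B=0 W=0
Move 4: W@(4,0) -> caps B=0 W=0
Move 5: B@(4,1) -> caps B=1 W=0
Move 6: W@(4,2) -> caps B=1 W=0
Move 7: B@(4,3) -> caps B=1 W=0
Move 8: W@(0,4) -> caps B=1 W=0
Move 9: B@(2,3) -> caps B=1 W=0
Move 10: W@(3,4) -> caps B=1 W=0
Move 11: B@(3,3) -> caps B=1 W=0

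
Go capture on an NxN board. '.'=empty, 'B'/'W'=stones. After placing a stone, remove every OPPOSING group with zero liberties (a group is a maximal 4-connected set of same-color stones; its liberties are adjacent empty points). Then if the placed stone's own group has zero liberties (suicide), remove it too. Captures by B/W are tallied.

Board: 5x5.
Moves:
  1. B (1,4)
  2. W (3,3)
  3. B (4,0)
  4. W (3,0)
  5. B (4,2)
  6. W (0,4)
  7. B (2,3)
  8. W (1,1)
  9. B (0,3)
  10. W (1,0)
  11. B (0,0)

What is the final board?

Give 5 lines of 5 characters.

Move 1: B@(1,4) -> caps B=0 W=0
Move 2: W@(3,3) -> caps B=0 W=0
Move 3: B@(4,0) -> caps B=0 W=0
Move 4: W@(3,0) -> caps B=0 W=0
Move 5: B@(4,2) -> caps B=0 W=0
Move 6: W@(0,4) -> caps B=0 W=0
Move 7: B@(2,3) -> caps B=0 W=0
Move 8: W@(1,1) -> caps B=0 W=0
Move 9: B@(0,3) -> caps B=1 W=0
Move 10: W@(1,0) -> caps B=1 W=0
Move 11: B@(0,0) -> caps B=1 W=0

Answer: B..B.
WW..B
...B.
W..W.
B.B..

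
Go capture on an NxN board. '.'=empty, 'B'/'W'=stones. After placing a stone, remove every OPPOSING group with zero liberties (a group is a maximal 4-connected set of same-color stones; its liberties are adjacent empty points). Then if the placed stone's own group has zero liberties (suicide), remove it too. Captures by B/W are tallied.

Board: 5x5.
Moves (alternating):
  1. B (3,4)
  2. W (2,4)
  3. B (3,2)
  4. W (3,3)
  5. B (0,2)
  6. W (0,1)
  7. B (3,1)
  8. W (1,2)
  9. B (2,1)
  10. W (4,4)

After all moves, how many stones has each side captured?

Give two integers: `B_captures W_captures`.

Move 1: B@(3,4) -> caps B=0 W=0
Move 2: W@(2,4) -> caps B=0 W=0
Move 3: B@(3,2) -> caps B=0 W=0
Move 4: W@(3,3) -> caps B=0 W=0
Move 5: B@(0,2) -> caps B=0 W=0
Move 6: W@(0,1) -> caps B=0 W=0
Move 7: B@(3,1) -> caps B=0 W=0
Move 8: W@(1,2) -> caps B=0 W=0
Move 9: B@(2,1) -> caps B=0 W=0
Move 10: W@(4,4) -> caps B=0 W=1

Answer: 0 1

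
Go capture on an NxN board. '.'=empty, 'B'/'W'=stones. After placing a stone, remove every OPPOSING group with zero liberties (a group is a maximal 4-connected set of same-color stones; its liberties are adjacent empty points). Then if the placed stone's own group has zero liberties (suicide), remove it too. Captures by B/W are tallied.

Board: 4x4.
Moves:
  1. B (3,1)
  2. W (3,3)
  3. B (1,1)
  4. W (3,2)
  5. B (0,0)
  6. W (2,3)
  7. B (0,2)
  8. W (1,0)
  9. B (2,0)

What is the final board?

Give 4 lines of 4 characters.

Answer: B.B.
.B..
B..W
.BWW

Derivation:
Move 1: B@(3,1) -> caps B=0 W=0
Move 2: W@(3,3) -> caps B=0 W=0
Move 3: B@(1,1) -> caps B=0 W=0
Move 4: W@(3,2) -> caps B=0 W=0
Move 5: B@(0,0) -> caps B=0 W=0
Move 6: W@(2,3) -> caps B=0 W=0
Move 7: B@(0,2) -> caps B=0 W=0
Move 8: W@(1,0) -> caps B=0 W=0
Move 9: B@(2,0) -> caps B=1 W=0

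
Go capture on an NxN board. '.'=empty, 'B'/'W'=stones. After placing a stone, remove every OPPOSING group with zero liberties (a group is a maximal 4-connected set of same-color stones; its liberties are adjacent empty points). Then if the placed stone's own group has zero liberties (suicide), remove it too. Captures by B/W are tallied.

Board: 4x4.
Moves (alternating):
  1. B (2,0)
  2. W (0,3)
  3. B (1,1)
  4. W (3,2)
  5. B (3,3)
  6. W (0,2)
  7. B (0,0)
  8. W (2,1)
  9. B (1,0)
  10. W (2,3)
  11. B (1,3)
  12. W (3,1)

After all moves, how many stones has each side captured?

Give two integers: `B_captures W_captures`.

Move 1: B@(2,0) -> caps B=0 W=0
Move 2: W@(0,3) -> caps B=0 W=0
Move 3: B@(1,1) -> caps B=0 W=0
Move 4: W@(3,2) -> caps B=0 W=0
Move 5: B@(3,3) -> caps B=0 W=0
Move 6: W@(0,2) -> caps B=0 W=0
Move 7: B@(0,0) -> caps B=0 W=0
Move 8: W@(2,1) -> caps B=0 W=0
Move 9: B@(1,0) -> caps B=0 W=0
Move 10: W@(2,3) -> caps B=0 W=1
Move 11: B@(1,3) -> caps B=0 W=1
Move 12: W@(3,1) -> caps B=0 W=1

Answer: 0 1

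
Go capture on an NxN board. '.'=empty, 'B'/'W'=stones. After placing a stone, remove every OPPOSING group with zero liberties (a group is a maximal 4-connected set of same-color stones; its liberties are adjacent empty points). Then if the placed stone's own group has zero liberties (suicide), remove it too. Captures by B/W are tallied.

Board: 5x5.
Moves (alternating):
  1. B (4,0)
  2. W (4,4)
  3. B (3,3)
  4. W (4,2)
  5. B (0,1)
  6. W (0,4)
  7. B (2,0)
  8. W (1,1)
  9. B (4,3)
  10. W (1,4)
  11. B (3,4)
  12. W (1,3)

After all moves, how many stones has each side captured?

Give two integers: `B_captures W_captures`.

Answer: 1 0

Derivation:
Move 1: B@(4,0) -> caps B=0 W=0
Move 2: W@(4,4) -> caps B=0 W=0
Move 3: B@(3,3) -> caps B=0 W=0
Move 4: W@(4,2) -> caps B=0 W=0
Move 5: B@(0,1) -> caps B=0 W=0
Move 6: W@(0,4) -> caps B=0 W=0
Move 7: B@(2,0) -> caps B=0 W=0
Move 8: W@(1,1) -> caps B=0 W=0
Move 9: B@(4,3) -> caps B=0 W=0
Move 10: W@(1,4) -> caps B=0 W=0
Move 11: B@(3,4) -> caps B=1 W=0
Move 12: W@(1,3) -> caps B=1 W=0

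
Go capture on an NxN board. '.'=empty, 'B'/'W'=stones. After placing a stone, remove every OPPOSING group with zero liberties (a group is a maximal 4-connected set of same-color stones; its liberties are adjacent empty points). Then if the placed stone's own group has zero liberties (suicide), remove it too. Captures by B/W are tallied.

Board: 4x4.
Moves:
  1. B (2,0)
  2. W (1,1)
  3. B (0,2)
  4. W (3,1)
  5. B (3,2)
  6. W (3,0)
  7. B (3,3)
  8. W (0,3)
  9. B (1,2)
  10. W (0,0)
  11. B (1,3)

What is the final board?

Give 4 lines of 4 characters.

Answer: W.B.
.WBB
B...
WWBB

Derivation:
Move 1: B@(2,0) -> caps B=0 W=0
Move 2: W@(1,1) -> caps B=0 W=0
Move 3: B@(0,2) -> caps B=0 W=0
Move 4: W@(3,1) -> caps B=0 W=0
Move 5: B@(3,2) -> caps B=0 W=0
Move 6: W@(3,0) -> caps B=0 W=0
Move 7: B@(3,3) -> caps B=0 W=0
Move 8: W@(0,3) -> caps B=0 W=0
Move 9: B@(1,2) -> caps B=0 W=0
Move 10: W@(0,0) -> caps B=0 W=0
Move 11: B@(1,3) -> caps B=1 W=0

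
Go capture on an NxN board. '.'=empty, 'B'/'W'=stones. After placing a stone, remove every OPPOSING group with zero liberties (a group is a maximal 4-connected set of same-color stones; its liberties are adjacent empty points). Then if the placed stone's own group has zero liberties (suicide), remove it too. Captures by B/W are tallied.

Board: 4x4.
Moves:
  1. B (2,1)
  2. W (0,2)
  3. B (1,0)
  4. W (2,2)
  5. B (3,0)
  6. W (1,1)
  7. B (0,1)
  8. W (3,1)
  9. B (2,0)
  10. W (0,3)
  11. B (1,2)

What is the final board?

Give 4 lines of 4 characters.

Answer: .BWW
B.B.
BBW.
BW..

Derivation:
Move 1: B@(2,1) -> caps B=0 W=0
Move 2: W@(0,2) -> caps B=0 W=0
Move 3: B@(1,0) -> caps B=0 W=0
Move 4: W@(2,2) -> caps B=0 W=0
Move 5: B@(3,0) -> caps B=0 W=0
Move 6: W@(1,1) -> caps B=0 W=0
Move 7: B@(0,1) -> caps B=0 W=0
Move 8: W@(3,1) -> caps B=0 W=0
Move 9: B@(2,0) -> caps B=0 W=0
Move 10: W@(0,3) -> caps B=0 W=0
Move 11: B@(1,2) -> caps B=1 W=0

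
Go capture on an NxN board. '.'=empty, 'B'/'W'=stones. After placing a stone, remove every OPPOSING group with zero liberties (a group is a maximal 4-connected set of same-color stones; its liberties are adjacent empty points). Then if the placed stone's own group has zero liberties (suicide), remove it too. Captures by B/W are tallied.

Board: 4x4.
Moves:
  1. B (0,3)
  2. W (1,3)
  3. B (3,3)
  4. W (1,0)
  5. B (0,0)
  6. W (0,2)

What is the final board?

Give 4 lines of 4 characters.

Move 1: B@(0,3) -> caps B=0 W=0
Move 2: W@(1,3) -> caps B=0 W=0
Move 3: B@(3,3) -> caps B=0 W=0
Move 4: W@(1,0) -> caps B=0 W=0
Move 5: B@(0,0) -> caps B=0 W=0
Move 6: W@(0,2) -> caps B=0 W=1

Answer: B.W.
W..W
....
...B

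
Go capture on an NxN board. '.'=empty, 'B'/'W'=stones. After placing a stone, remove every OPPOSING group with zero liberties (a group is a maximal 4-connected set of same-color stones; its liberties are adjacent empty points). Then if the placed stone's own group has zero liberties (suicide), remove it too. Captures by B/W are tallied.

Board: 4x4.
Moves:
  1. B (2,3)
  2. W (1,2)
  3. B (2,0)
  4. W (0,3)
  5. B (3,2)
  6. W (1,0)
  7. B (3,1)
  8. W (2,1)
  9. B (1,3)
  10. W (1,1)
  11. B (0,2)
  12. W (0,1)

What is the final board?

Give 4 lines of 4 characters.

Move 1: B@(2,3) -> caps B=0 W=0
Move 2: W@(1,2) -> caps B=0 W=0
Move 3: B@(2,0) -> caps B=0 W=0
Move 4: W@(0,3) -> caps B=0 W=0
Move 5: B@(3,2) -> caps B=0 W=0
Move 6: W@(1,0) -> caps B=0 W=0
Move 7: B@(3,1) -> caps B=0 W=0
Move 8: W@(2,1) -> caps B=0 W=0
Move 9: B@(1,3) -> caps B=0 W=0
Move 10: W@(1,1) -> caps B=0 W=0
Move 11: B@(0,2) -> caps B=1 W=0
Move 12: W@(0,1) -> caps B=1 W=0

Answer: .WB.
WWWB
BW.B
.BB.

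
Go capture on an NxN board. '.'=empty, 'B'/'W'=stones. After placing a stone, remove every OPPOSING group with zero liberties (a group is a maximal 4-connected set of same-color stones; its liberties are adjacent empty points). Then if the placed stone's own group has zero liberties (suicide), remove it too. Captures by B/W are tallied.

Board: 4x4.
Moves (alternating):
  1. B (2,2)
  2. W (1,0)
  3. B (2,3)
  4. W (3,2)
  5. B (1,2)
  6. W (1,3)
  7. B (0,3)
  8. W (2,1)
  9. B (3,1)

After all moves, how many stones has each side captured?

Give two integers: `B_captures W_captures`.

Answer: 1 0

Derivation:
Move 1: B@(2,2) -> caps B=0 W=0
Move 2: W@(1,0) -> caps B=0 W=0
Move 3: B@(2,3) -> caps B=0 W=0
Move 4: W@(3,2) -> caps B=0 W=0
Move 5: B@(1,2) -> caps B=0 W=0
Move 6: W@(1,3) -> caps B=0 W=0
Move 7: B@(0,3) -> caps B=1 W=0
Move 8: W@(2,1) -> caps B=1 W=0
Move 9: B@(3,1) -> caps B=1 W=0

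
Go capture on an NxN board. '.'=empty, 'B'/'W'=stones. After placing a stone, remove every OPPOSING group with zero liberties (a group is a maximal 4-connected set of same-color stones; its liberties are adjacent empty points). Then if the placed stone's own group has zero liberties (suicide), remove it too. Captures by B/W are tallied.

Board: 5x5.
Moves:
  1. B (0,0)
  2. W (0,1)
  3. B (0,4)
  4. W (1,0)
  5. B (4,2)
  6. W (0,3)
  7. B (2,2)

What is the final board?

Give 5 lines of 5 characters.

Move 1: B@(0,0) -> caps B=0 W=0
Move 2: W@(0,1) -> caps B=0 W=0
Move 3: B@(0,4) -> caps B=0 W=0
Move 4: W@(1,0) -> caps B=0 W=1
Move 5: B@(4,2) -> caps B=0 W=1
Move 6: W@(0,3) -> caps B=0 W=1
Move 7: B@(2,2) -> caps B=0 W=1

Answer: .W.WB
W....
..B..
.....
..B..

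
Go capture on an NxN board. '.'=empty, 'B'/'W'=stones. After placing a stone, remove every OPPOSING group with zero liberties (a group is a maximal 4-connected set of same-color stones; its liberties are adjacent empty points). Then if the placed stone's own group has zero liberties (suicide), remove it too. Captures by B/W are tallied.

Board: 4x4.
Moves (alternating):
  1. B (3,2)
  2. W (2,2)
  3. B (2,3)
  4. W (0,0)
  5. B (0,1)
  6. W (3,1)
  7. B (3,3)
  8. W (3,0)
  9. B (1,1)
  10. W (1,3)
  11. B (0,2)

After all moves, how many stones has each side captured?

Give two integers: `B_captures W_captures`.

Answer: 0 3

Derivation:
Move 1: B@(3,2) -> caps B=0 W=0
Move 2: W@(2,2) -> caps B=0 W=0
Move 3: B@(2,3) -> caps B=0 W=0
Move 4: W@(0,0) -> caps B=0 W=0
Move 5: B@(0,1) -> caps B=0 W=0
Move 6: W@(3,1) -> caps B=0 W=0
Move 7: B@(3,3) -> caps B=0 W=0
Move 8: W@(3,0) -> caps B=0 W=0
Move 9: B@(1,1) -> caps B=0 W=0
Move 10: W@(1,3) -> caps B=0 W=3
Move 11: B@(0,2) -> caps B=0 W=3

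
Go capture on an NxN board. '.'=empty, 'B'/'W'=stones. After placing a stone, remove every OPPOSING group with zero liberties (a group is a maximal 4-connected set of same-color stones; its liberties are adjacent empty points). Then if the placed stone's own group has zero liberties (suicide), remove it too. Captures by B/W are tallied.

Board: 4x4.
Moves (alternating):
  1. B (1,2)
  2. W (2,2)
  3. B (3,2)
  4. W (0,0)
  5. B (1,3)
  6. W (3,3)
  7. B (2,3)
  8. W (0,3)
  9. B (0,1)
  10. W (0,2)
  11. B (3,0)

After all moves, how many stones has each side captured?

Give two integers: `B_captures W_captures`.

Answer: 1 0

Derivation:
Move 1: B@(1,2) -> caps B=0 W=0
Move 2: W@(2,2) -> caps B=0 W=0
Move 3: B@(3,2) -> caps B=0 W=0
Move 4: W@(0,0) -> caps B=0 W=0
Move 5: B@(1,3) -> caps B=0 W=0
Move 6: W@(3,3) -> caps B=0 W=0
Move 7: B@(2,3) -> caps B=1 W=0
Move 8: W@(0,3) -> caps B=1 W=0
Move 9: B@(0,1) -> caps B=1 W=0
Move 10: W@(0,2) -> caps B=1 W=0
Move 11: B@(3,0) -> caps B=1 W=0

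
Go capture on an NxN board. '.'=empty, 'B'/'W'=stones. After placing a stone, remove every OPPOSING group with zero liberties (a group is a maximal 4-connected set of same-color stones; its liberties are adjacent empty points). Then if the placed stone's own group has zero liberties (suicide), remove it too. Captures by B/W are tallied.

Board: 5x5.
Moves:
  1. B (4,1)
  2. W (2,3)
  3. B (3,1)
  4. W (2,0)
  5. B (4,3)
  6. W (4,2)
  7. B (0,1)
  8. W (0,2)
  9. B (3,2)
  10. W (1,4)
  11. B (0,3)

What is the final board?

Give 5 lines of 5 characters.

Move 1: B@(4,1) -> caps B=0 W=0
Move 2: W@(2,3) -> caps B=0 W=0
Move 3: B@(3,1) -> caps B=0 W=0
Move 4: W@(2,0) -> caps B=0 W=0
Move 5: B@(4,3) -> caps B=0 W=0
Move 6: W@(4,2) -> caps B=0 W=0
Move 7: B@(0,1) -> caps B=0 W=0
Move 8: W@(0,2) -> caps B=0 W=0
Move 9: B@(3,2) -> caps B=1 W=0
Move 10: W@(1,4) -> caps B=1 W=0
Move 11: B@(0,3) -> caps B=1 W=0

Answer: .BWB.
....W
W..W.
.BB..
.B.B.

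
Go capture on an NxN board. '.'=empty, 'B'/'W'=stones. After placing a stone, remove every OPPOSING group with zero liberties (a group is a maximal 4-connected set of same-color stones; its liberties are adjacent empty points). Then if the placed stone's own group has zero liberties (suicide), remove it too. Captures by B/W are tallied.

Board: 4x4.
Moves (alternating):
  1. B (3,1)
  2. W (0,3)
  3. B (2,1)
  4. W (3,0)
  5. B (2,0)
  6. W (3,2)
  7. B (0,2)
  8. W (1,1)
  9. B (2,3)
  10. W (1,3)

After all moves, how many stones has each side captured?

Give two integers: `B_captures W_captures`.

Answer: 1 0

Derivation:
Move 1: B@(3,1) -> caps B=0 W=0
Move 2: W@(0,3) -> caps B=0 W=0
Move 3: B@(2,1) -> caps B=0 W=0
Move 4: W@(3,0) -> caps B=0 W=0
Move 5: B@(2,0) -> caps B=1 W=0
Move 6: W@(3,2) -> caps B=1 W=0
Move 7: B@(0,2) -> caps B=1 W=0
Move 8: W@(1,1) -> caps B=1 W=0
Move 9: B@(2,3) -> caps B=1 W=0
Move 10: W@(1,3) -> caps B=1 W=0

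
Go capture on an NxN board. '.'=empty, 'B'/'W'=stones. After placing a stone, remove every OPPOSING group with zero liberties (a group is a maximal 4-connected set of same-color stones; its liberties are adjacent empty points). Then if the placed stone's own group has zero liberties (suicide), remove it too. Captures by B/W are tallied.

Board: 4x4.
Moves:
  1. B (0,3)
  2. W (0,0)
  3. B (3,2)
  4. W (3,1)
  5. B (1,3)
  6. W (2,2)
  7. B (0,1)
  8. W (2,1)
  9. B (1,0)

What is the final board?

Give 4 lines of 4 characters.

Move 1: B@(0,3) -> caps B=0 W=0
Move 2: W@(0,0) -> caps B=0 W=0
Move 3: B@(3,2) -> caps B=0 W=0
Move 4: W@(3,1) -> caps B=0 W=0
Move 5: B@(1,3) -> caps B=0 W=0
Move 6: W@(2,2) -> caps B=0 W=0
Move 7: B@(0,1) -> caps B=0 W=0
Move 8: W@(2,1) -> caps B=0 W=0
Move 9: B@(1,0) -> caps B=1 W=0

Answer: .B.B
B..B
.WW.
.WB.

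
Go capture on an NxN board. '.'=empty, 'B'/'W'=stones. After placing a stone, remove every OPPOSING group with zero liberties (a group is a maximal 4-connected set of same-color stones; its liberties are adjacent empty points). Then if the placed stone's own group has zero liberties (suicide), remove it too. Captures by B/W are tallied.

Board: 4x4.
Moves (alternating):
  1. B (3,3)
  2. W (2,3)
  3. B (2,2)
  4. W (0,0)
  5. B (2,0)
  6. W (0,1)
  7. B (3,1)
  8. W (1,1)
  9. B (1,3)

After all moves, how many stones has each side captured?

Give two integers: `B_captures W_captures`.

Move 1: B@(3,3) -> caps B=0 W=0
Move 2: W@(2,3) -> caps B=0 W=0
Move 3: B@(2,2) -> caps B=0 W=0
Move 4: W@(0,0) -> caps B=0 W=0
Move 5: B@(2,0) -> caps B=0 W=0
Move 6: W@(0,1) -> caps B=0 W=0
Move 7: B@(3,1) -> caps B=0 W=0
Move 8: W@(1,1) -> caps B=0 W=0
Move 9: B@(1,3) -> caps B=1 W=0

Answer: 1 0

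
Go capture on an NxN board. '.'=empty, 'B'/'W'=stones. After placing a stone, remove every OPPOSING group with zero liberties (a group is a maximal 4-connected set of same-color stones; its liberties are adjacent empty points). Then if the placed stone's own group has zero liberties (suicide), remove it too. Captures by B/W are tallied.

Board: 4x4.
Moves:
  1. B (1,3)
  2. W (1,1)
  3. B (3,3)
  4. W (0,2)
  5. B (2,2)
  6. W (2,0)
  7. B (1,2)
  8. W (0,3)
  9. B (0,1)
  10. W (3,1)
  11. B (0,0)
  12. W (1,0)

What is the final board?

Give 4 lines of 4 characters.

Move 1: B@(1,3) -> caps B=0 W=0
Move 2: W@(1,1) -> caps B=0 W=0
Move 3: B@(3,3) -> caps B=0 W=0
Move 4: W@(0,2) -> caps B=0 W=0
Move 5: B@(2,2) -> caps B=0 W=0
Move 6: W@(2,0) -> caps B=0 W=0
Move 7: B@(1,2) -> caps B=0 W=0
Move 8: W@(0,3) -> caps B=0 W=0
Move 9: B@(0,1) -> caps B=2 W=0
Move 10: W@(3,1) -> caps B=2 W=0
Move 11: B@(0,0) -> caps B=2 W=0
Move 12: W@(1,0) -> caps B=2 W=0

Answer: BB..
WWBB
W.B.
.W.B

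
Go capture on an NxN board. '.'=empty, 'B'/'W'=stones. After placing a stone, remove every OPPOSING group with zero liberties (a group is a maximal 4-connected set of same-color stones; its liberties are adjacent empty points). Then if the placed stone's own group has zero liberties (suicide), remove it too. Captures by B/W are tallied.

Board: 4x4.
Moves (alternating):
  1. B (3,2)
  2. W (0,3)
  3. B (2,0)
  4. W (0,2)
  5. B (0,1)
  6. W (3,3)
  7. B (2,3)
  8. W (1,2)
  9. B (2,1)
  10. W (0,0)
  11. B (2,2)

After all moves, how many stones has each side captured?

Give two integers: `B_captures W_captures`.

Move 1: B@(3,2) -> caps B=0 W=0
Move 2: W@(0,3) -> caps B=0 W=0
Move 3: B@(2,0) -> caps B=0 W=0
Move 4: W@(0,2) -> caps B=0 W=0
Move 5: B@(0,1) -> caps B=0 W=0
Move 6: W@(3,3) -> caps B=0 W=0
Move 7: B@(2,3) -> caps B=1 W=0
Move 8: W@(1,2) -> caps B=1 W=0
Move 9: B@(2,1) -> caps B=1 W=0
Move 10: W@(0,0) -> caps B=1 W=0
Move 11: B@(2,2) -> caps B=1 W=0

Answer: 1 0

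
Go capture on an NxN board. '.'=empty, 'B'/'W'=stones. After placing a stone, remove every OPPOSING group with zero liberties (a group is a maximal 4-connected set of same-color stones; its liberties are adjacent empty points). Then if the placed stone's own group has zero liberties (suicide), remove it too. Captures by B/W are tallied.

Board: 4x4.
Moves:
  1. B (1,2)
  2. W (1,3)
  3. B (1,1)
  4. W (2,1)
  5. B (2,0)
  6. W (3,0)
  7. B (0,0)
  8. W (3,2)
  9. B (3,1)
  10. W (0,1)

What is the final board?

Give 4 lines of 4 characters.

Answer: BW..
.BBW
BW..
.BW.

Derivation:
Move 1: B@(1,2) -> caps B=0 W=0
Move 2: W@(1,3) -> caps B=0 W=0
Move 3: B@(1,1) -> caps B=0 W=0
Move 4: W@(2,1) -> caps B=0 W=0
Move 5: B@(2,0) -> caps B=0 W=0
Move 6: W@(3,0) -> caps B=0 W=0
Move 7: B@(0,0) -> caps B=0 W=0
Move 8: W@(3,2) -> caps B=0 W=0
Move 9: B@(3,1) -> caps B=1 W=0
Move 10: W@(0,1) -> caps B=1 W=0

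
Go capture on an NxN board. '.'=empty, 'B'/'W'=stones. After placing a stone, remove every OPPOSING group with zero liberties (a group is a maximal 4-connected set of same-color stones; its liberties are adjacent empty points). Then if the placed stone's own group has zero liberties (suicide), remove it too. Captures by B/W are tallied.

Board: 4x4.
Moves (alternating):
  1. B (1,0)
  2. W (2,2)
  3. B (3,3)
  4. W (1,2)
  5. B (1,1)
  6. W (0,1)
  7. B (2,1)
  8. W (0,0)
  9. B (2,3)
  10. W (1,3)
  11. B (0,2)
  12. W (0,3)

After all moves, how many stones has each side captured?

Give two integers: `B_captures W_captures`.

Answer: 2 0

Derivation:
Move 1: B@(1,0) -> caps B=0 W=0
Move 2: W@(2,2) -> caps B=0 W=0
Move 3: B@(3,3) -> caps B=0 W=0
Move 4: W@(1,2) -> caps B=0 W=0
Move 5: B@(1,1) -> caps B=0 W=0
Move 6: W@(0,1) -> caps B=0 W=0
Move 7: B@(2,1) -> caps B=0 W=0
Move 8: W@(0,0) -> caps B=0 W=0
Move 9: B@(2,3) -> caps B=0 W=0
Move 10: W@(1,3) -> caps B=0 W=0
Move 11: B@(0,2) -> caps B=2 W=0
Move 12: W@(0,3) -> caps B=2 W=0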